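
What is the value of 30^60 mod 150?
0

Repeated squaring. Binary of 60 = 111100.
30^1 ≡ 30 (mod 150); 30^2 ≡ 0 (mod 150); 30^4 ≡ 0 (mod 150); 30^8 ≡ 0 (mod 150); 30^16 ≡ 0 (mod 150); 30^32 ≡ 0 (mod 150)
30^60 = 30^4 × 30^8 × 30^16 × 30^32 ≡ 0 (mod 150)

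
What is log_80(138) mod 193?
152

Baby-step giant-step with step n = ⌈√193⌉ = 14.
Baby steps 80^j mod 193 (j:value) for j=0..13: 0:1, 1:80, 2:31, 3:164, 4:189, 5:66, 6:69, 7:116, 8:16, 9:122, 10:110, 11:115, 12:129, 13:91.
Giant-step multiplier: 80^(-14) ≡ 80^(192-14) = 80^178 ≡ 25 (mod 193).
Giant steps γ_i = 138·25^i mod 193: γ_0=138, γ_1=169, γ_2=172, γ_3=54, γ_4=192, γ_5=168, γ_6=147, γ_7=8, γ_8=7, γ_9=175, γ_10=129 (in table at j=12).
x = i·n + j = 10·14 + 12 = 152.
Check: 80^152 ≡ 138 (mod 193).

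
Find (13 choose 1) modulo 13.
0

Using Lucas' theorem:
Write n=13 and k=1 in base 13:
n in base 13: [1, 0]
k in base 13: [0, 1]
C(13,1) mod 13 = ∏ C(n_i, k_i) mod 13
Digit binomials (mod 13): C(1,0) = 1; C(0,1) = 0 (k_i > n_i)
Product: 1 × 0 = 0 ≡ 0 (mod 13)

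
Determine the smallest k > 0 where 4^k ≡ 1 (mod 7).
3

7 is prime, so ord(4) divides φ(7) = 6.
Divisors of 6: 1, 2, 3, 6.
Repeated squaring: 4^1 ≡ 4, 4^2 ≡ 2, 4^4 ≡ 4 (mod 7).
Test 4^d mod 7 for each divisor d in increasing order:
4^1 ≡ 4
4^2 ≡ 2
4^3 = 4^2·4^1 ≡ 1  ← first divisor giving 1
The order is 3.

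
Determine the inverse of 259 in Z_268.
119

gcd(259, 268) = 1, so the inverse exists.
Extended Euclidean algorithm on (268, 259):
268 = 1 × 259 + 9  ⟹  9 = (1)·268 + (-1)·259
259 = 28 × 9 + 7  ⟹  7 = (-28)·268 + (29)·259
9 = 1 × 7 + 2  ⟹  2 = (29)·268 + (-30)·259
7 = 3 × 2 + 1  ⟹  1 = (-115)·268 + (119)·259
So (119)·259 ≡ 1 (mod 268), i.e. 259^(-1) ≡ 119 (mod 268).
Check: 259 × 119 = 30821 ≡ 1 (mod 268)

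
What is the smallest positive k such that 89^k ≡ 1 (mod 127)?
42

127 is prime, so ord(89) divides φ(127) = 126.
Divisors of 126: 1, 2, 3, 6, 7, 9, 14, 18, 21, 42, 63, 126.
Repeated squaring: 89^1 ≡ 89, 89^2 ≡ 47, 89^4 ≡ 50, 89^8 ≡ 87, 89^16 ≡ 76, 89^32 ≡ 61, 89^64 ≡ 38 (mod 127).
Test 89^d mod 127 for each divisor d in increasing order:
89^1 ≡ 89
89^2 ≡ 47
89^3 = 89^2·89^1 ≡ 119
89^6 = 89^4·89^2 ≡ 64
89^7 = 89^4·89^2·89^1 ≡ 108
89^9 = 89^8·89^1 ≡ 123
89^14 = 89^8·89^4·89^2 ≡ 107
89^18 = 89^16·89^2 ≡ 16
89^21 = 89^16·89^4·89^1 ≡ 126
89^42 = 89^32·89^8·89^2 ≡ 1  ← first divisor giving 1
The order is 42.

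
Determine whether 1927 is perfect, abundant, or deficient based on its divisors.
deficient

Proper divisors of 1927: sum = 1 + 41 + 47 = 89
Since 89 < 1927, 1927 is deficient.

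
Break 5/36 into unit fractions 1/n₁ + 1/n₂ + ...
1/8 + 1/72

Greedy algorithm:
5/36: ceiling(36/5) = 8, use 1/8
1/72: ceiling(72/1) = 72, use 1/72
Result: 5/36 = 1/8 + 1/72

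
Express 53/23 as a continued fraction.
[2; 3, 3, 2]

Euclidean algorithm steps:
53 = 2 × 23 + 7
23 = 3 × 7 + 2
7 = 3 × 2 + 1
2 = 2 × 1 + 0
Continued fraction: [2; 3, 3, 2]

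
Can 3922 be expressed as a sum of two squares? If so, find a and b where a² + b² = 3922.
21² + 59² (a=21, b=59)

Factorization: 3922 = 2 × 37 × 53
By Fermat: n is sum of two squares iff every prime p ≡ 3 (mod 4) appears to even power.
All primes ≡ 3 (mod 4) appear to even power.
Search a = 0, 1, 2, … for 3922 - a² a perfect square: first hit at a = 21: 3922 - 441 = 3481 = 59².
3922 = 21² + 59² = 441 + 3481 ✓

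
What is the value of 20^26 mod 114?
58

Repeated squaring. Binary of 26 = 11010.
20^1 ≡ 20 (mod 114); 20^2 ≡ 58 (mod 114); 20^4 ≡ 58 (mod 114); 20^8 ≡ 58 (mod 114); 20^16 ≡ 58 (mod 114)
20^26 = 20^2 × 20^8 × 20^16 ≡ 58 (mod 114)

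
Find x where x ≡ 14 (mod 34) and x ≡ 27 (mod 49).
762

Using Chinese Remainder Theorem:
M = 34 × 49 = 1666
M1 = 49, M2 = 34
y1 = 49^(-1) mod 34 = 25
y2 = 34^(-1) mod 49 = 13
x = (14×49×25 + 27×34×13) mod 1666 = 762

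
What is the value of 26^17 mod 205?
101

Repeated squaring. Binary of 17 = 10001.
26^1 ≡ 26 (mod 205); 26^2 ≡ 61 (mod 205); 26^4 ≡ 31 (mod 205); 26^8 ≡ 141 (mod 205); 26^16 ≡ 201 (mod 205)
26^17 = 26^1 × 26^16 ≡ 101 (mod 205)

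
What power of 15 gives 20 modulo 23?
21

Baby-step giant-step with step n = ⌈√23⌉ = 5.
Baby steps 15^j mod 23 (j:value) for j=0..4: 0:1, 1:15, 2:18, 3:17, 4:2.
Giant-step multiplier: 15^(-5) ≡ 15^(22-5) = 15^17 ≡ 10 (mod 23).
Giant steps γ_i = 20·10^i mod 23: γ_0=20, γ_1=16, γ_2=22, γ_3=13, γ_4=15 (in table at j=1).
x = i·n + j = 4·5 + 1 = 21.
Check: 15^21 ≡ 20 (mod 23).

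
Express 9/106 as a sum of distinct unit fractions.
1/12 + 1/636

Greedy algorithm:
9/106: ceiling(106/9) = 12, use 1/12
1/636: ceiling(636/1) = 636, use 1/636
Result: 9/106 = 1/12 + 1/636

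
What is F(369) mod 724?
34

Matrix identity: Q^n = [[F_(n+1), F_n], [F_n, F_(n-1)]] with Q = [[1,1],[1,0]].
n = 369 = 101110001₂. Square-and-multiply, entries mod 724:
Q^1 = [[1,1],[1,0]]
Q^2 = (Q^1)² = [[2,1],[1,1]]
Q^5 = (Q^2)²·Q = [[8,5],[5,3]]
Q^11 = (Q^5)²·Q = [[144,89],[89,55]]
Q^23 = (Q^11)²·Q = [[32,421],[421,335]]
Q^46 = (Q^23)² = [[161,295],[295,590]]
Q^92 = (Q^46)² = [[2,1],[1,1]]
Q^184 = (Q^92)² = [[5,3],[3,2]]
Q^369 = (Q^184)²·Q = [[55,34],[34,21]]
F_369 mod 724 = Q^369[0][1] = 34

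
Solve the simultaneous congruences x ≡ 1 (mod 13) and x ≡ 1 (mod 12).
1

Using Chinese Remainder Theorem:
M = 13 × 12 = 156
M1 = 12, M2 = 13
y1 = 12^(-1) mod 13 = 12
y2 = 13^(-1) mod 12 = 1
x = (1×12×12 + 1×13×1) mod 156 = 1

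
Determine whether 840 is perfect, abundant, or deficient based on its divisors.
abundant

Proper divisors of 840: sum = 1 + 2 + 3 + 4 + 5 + 6 + 7 + 8 + ... + 168 + 210 + 280 + 420 (31 divisors) = 2040
Since 2040 > 840, 840 is abundant.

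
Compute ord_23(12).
11

23 is prime, so ord(12) divides φ(23) = 22.
Divisors of 22: 1, 2, 11, 22.
Repeated squaring: 12^1 ≡ 12, 12^2 ≡ 6, 12^4 ≡ 13, 12^8 ≡ 8, 12^16 ≡ 18 (mod 23).
Test 12^d mod 23 for each divisor d in increasing order:
12^1 ≡ 12
12^2 ≡ 6
12^11 = 12^8·12^2·12^1 ≡ 1  ← first divisor giving 1
The order is 11.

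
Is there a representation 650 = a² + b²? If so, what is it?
5² + 25² (a=5, b=25)

Factorization: 650 = 2 × 5^2 × 13
By Fermat: n is sum of two squares iff every prime p ≡ 3 (mod 4) appears to even power.
All primes ≡ 3 (mod 4) appear to even power.
Search a = 0, 1, 2, … for 650 - a² a perfect square: first hit at a = 5: 650 - 25 = 625 = 25².
650 = 5² + 25² = 25 + 625 ✓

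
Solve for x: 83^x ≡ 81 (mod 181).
164

Baby-step giant-step with step n = ⌈√181⌉ = 14.
Baby steps 83^j mod 181 (j:value) for j=0..13: 0:1, 1:83, 2:11, 3:8, 4:121, 5:88, 6:64, 7:63, 8:161, 9:150, 10:142, 11:21, 12:114, 13:50.
Giant-step multiplier: 83^(-14) ≡ 83^(180-14) = 83^166 ≡ 167 (mod 181).
Giant steps γ_i = 81·167^i mod 181: γ_0=81, γ_1=133, γ_2=129, γ_3=4, γ_4=125, γ_5=60, γ_6=65, γ_7=176, γ_8=70, γ_9=106, γ_10=145, γ_11=142 (in table at j=10).
x = i·n + j = 11·14 + 10 = 164.
Check: 83^164 ≡ 81 (mod 181).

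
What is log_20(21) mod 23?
7

Baby-step giant-step with step n = ⌈√23⌉ = 5.
Baby steps 20^j mod 23 (j:value) for j=0..4: 0:1, 1:20, 2:9, 3:19, 4:12.
Giant-step multiplier: 20^(-5) ≡ 20^(22-5) = 20^17 ≡ 7 (mod 23).
Giant steps γ_i = 21·7^i mod 23: γ_0=21, γ_1=9 (in table at j=2).
x = i·n + j = 1·5 + 2 = 7.
Check: 20^7 ≡ 21 (mod 23).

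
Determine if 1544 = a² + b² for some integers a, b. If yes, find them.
10² + 38² (a=10, b=38)

Factorization: 1544 = 2^3 × 193
By Fermat: n is sum of two squares iff every prime p ≡ 3 (mod 4) appears to even power.
All primes ≡ 3 (mod 4) appear to even power.
Search a = 0, 1, 2, … for 1544 - a² a perfect square: first hit at a = 10: 1544 - 100 = 1444 = 38².
1544 = 10² + 38² = 100 + 1444 ✓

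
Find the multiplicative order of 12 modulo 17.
16

17 is prime, so ord(12) divides φ(17) = 16.
Divisors of 16: 1, 2, 4, 8, 16.
Repeated squaring: 12^1 ≡ 12, 12^2 ≡ 8, 12^4 ≡ 13, 12^8 ≡ 16, 12^16 ≡ 1 (mod 17).
Test 12^d mod 17 for each divisor d in increasing order:
12^1 ≡ 12
12^2 ≡ 8
12^4 ≡ 13
12^8 ≡ 16
12^16 ≡ 1  ← first divisor giving 1
The order is 16.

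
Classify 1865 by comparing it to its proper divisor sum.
deficient

Proper divisors of 1865: sum = 1 + 5 + 373 = 379
Since 379 < 1865, 1865 is deficient.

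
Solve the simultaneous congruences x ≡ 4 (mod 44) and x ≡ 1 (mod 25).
576

Using Chinese Remainder Theorem:
M = 44 × 25 = 1100
M1 = 25, M2 = 44
y1 = 25^(-1) mod 44 = 37
y2 = 44^(-1) mod 25 = 4
x = (4×25×37 + 1×44×4) mod 1100 = 576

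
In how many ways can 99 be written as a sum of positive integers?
169229875

p(n) counts ways to write n as a sum of positive integers (order ignored).
Euler's pentagonal recurrence: p(k) = p(k-1) + p(k-2) - p(k-5) - p(k-7) + p(k-12) + p(k-15) - ... (offsets j(3j∓1)/2, signs ++--, p(0)=1, p(<0)=0).
DP table for k = 0..98: p(0)=1, p(1)=1, p(2)=2, p(3)=3, p(4)=5, p(5)=7, p(6)=11, p(7)=15, p(8)=22, p(9)=30, p(10)=42, p(11)=56, p(12)=77, p(13)=101, p(14)=135, p(15)=176, p(16)=231, p(17)=297, p(18)=385, p(19)=490, p(20)=627, p(21)=792, p(22)=1002, p(23)=1255, p(24)=1575, p(25)=1958, p(26)=2436, p(27)=3010, p(28)=3718, p(29)=4565, p(30)=5604, p(31)=6842, p(32)=8349, p(33)=10143, p(34)=12310, p(35)=14883, p(36)=17977, p(37)=21637, p(38)=26015, p(39)=31185, p(40)=37338, p(41)=44583, p(42)=53174, p(43)=63261, p(44)=75175, p(45)=89134, p(46)=105558, p(47)=124754, p(48)=147273, p(49)=173525, p(50)=204226, p(51)=239943, p(52)=281589, p(53)=329931, p(54)=386155, p(55)=451276, p(56)=526823, p(57)=614154, p(58)=715220, p(59)=831820, p(60)=966467, p(61)=1121505, p(62)=1300156, p(63)=1505499, p(64)=1741630, p(65)=2012558, p(66)=2323520, p(67)=2679689, p(68)=3087735, p(69)=3554345, p(70)=4087968, p(71)=4697205, p(72)=5392783, p(73)=6185689, p(74)=7089500, p(75)=8118264, p(76)=9289091, p(77)=10619863, p(78)=12132164, p(79)=13848650, p(80)=15796476, p(81)=18004327, p(82)=20506255, p(83)=23338469, p(84)=26543660, p(85)=30167357, p(86)=34262962, p(87)=38887673, p(88)=44108109, p(89)=49995925, p(90)=56634173, p(91)=64112359, p(92)=72533807, p(93)=82010177, p(94)=92669720, p(95)=104651419, p(96)=118114304, p(97)=133230930, p(98)=150198136.
Final step: p(99) = p(98) + p(97) - p(94) - p(92) + p(87) + p(84) - p(77) - p(73) + p(64) + p(59) - p(48) - p(42) + p(29) + p(22) - p(7)
= 150198136 + 133230930 - 92669720 - 72533807 + 38887673 + 26543660 - 10619863 - 6185689 + 1741630 + 831820 - 147273 - 53174 + 4565 + 1002 - 15
= 169229875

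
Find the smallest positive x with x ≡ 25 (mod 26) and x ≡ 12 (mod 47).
623

Using Chinese Remainder Theorem:
M = 26 × 47 = 1222
M1 = 47, M2 = 26
y1 = 47^(-1) mod 26 = 5
y2 = 26^(-1) mod 47 = 38
x = (25×47×5 + 12×26×38) mod 1222 = 623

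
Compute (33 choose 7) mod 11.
0

Using Lucas' theorem:
Write n=33 and k=7 in base 11:
n in base 11: [3, 0]
k in base 11: [0, 7]
C(33,7) mod 11 = ∏ C(n_i, k_i) mod 11
Digit binomials (mod 11): C(3,0) = 1; C(0,7) = 0 (k_i > n_i)
Product: 1 × 0 = 0 ≡ 0 (mod 11)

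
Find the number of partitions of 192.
1987276856363

p(n) counts ways to write n as a sum of positive integers (order ignored).
Euler's pentagonal recurrence: p(k) = p(k-1) + p(k-2) - p(k-5) - p(k-7) + p(k-12) + p(k-15) - ... (offsets j(3j∓1)/2, signs ++--, p(0)=1, p(<0)=0).
DP table for k = 0..191: p(0)=1, p(1)=1, p(2)=2, p(3)=3, p(4)=5, p(5)=7, p(6)=11, p(7)=15, p(8)=22, p(9)=30, p(10)=42, p(11)=56, p(12)=77, p(13)=101, p(14)=135, p(15)=176, p(16)=231, p(17)=297, p(18)=385, p(19)=490, p(20)=627, p(21)=792, p(22)=1002, p(23)=1255, p(24)=1575, p(25)=1958, p(26)=2436, p(27)=3010, p(28)=3718, p(29)=4565, p(30)=5604, p(31)=6842, p(32)=8349, p(33)=10143, p(34)=12310, p(35)=14883, p(36)=17977, p(37)=21637, p(38)=26015, p(39)=31185, p(40)=37338, p(41)=44583, p(42)=53174, p(43)=63261, p(44)=75175, p(45)=89134, p(46)=105558, p(47)=124754, p(48)=147273, p(49)=173525, p(50)=204226, p(51)=239943, p(52)=281589, p(53)=329931, p(54)=386155, p(55)=451276, p(56)=526823, p(57)=614154, p(58)=715220, p(59)=831820, p(60)=966467, p(61)=1121505, p(62)=1300156, p(63)=1505499, p(64)=1741630, p(65)=2012558, p(66)=2323520, p(67)=2679689, p(68)=3087735, p(69)=3554345, p(70)=4087968, p(71)=4697205, p(72)=5392783, p(73)=6185689, p(74)=7089500, p(75)=8118264, p(76)=9289091, p(77)=10619863, p(78)=12132164, p(79)=13848650, p(80)=15796476, p(81)=18004327, p(82)=20506255, p(83)=23338469, p(84)=26543660, p(85)=30167357, p(86)=34262962, p(87)=38887673, p(88)=44108109, p(89)=49995925, p(90)=56634173, p(91)=64112359, p(92)=72533807, p(93)=82010177, p(94)=92669720, p(95)=104651419, p(96)=118114304, p(97)=133230930, p(98)=150198136, p(99)=169229875, p(100)=190569292, p(101)=214481126, p(102)=241265379, p(103)=271248950, p(104)=304801365, p(105)=342325709, p(106)=384276336, p(107)=431149389, p(108)=483502844, p(109)=541946240, p(110)=607163746, p(111)=679903203, p(112)=761002156, p(113)=851376628, p(114)=952050665, p(115)=1064144451, p(116)=1188908248, p(117)=1327710076, p(118)=1482074143, p(119)=1653668665, p(120)=1844349560, p(121)=2056148051, p(122)=2291320912, p(123)=2552338241, p(124)=2841940500, p(125)=3163127352, p(126)=3519222692, p(127)=3913864295, p(128)=4351078600, p(129)=4835271870, p(130)=5371315400, p(131)=5964539504, p(132)=6620830889, p(133)=7346629512, p(134)=8149040695, p(135)=9035836076, p(136)=10015581680, p(137)=11097645016, p(138)=12292341831, p(139)=13610949895, p(140)=15065878135, p(141)=16670689208, p(142)=18440293320, p(143)=20390982757, p(144)=22540654445, p(145)=24908858009, p(146)=27517052599, p(147)=30388671978, p(148)=33549419497, p(149)=37027355200, p(150)=40853235313, p(151)=45060624582, p(152)=49686288421, p(153)=54770336324, p(154)=60356673280, p(155)=66493182097, p(156)=73232243759, p(157)=80630964769, p(158)=88751778802, p(159)=97662728555, p(160)=107438159466, p(161)=118159068427, p(162)=129913904637, p(163)=142798995930, p(164)=156919475295, p(165)=172389800255, p(166)=189334822579, p(167)=207890420102, p(168)=228204732751, p(169)=250438925115, p(170)=274768617130, p(171)=301384802048, p(172)=330495499613, p(173)=362326859895, p(174)=397125074750, p(175)=435157697830, p(176)=476715857290, p(177)=522115831195, p(178)=571701605655, p(179)=625846753120, p(180)=684957390936, p(181)=749474411781, p(182)=819876908323, p(183)=896684817527, p(184)=980462880430, p(185)=1071823774337, p(186)=1171432692373, p(187)=1280011042268, p(188)=1398341745571, p(189)=1527273599625, p(190)=1667727404093, p(191)=1820701100652.
Final step: p(192) = p(191) + p(190) - p(187) - p(185) + p(180) + p(177) - p(170) - p(166) + p(157) + p(152) - p(141) - p(135) + p(122) + p(115) - p(100) - p(92) + p(75) + p(66) - p(47) - p(37) + p(16) + p(5)
= 1820701100652 + 1667727404093 - 1280011042268 - 1071823774337 + 684957390936 + 522115831195 - 274768617130 - 189334822579 + 80630964769 + 49686288421 - 16670689208 - 9035836076 + 2291320912 + 1064144451 - 190569292 - 72533807 + 8118264 + 2323520 - 124754 - 21637 + 231 + 7
= 1987276856363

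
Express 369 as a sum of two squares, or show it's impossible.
12² + 15² (a=12, b=15)

Factorization: 369 = 3^2 × 41
By Fermat: n is sum of two squares iff every prime p ≡ 3 (mod 4) appears to even power.
All primes ≡ 3 (mod 4) appear to even power.
Search a = 0, 1, 2, … for 369 - a² a perfect square: first hit at a = 12: 369 - 144 = 225 = 15².
369 = 12² + 15² = 144 + 225 ✓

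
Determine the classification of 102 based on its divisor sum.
abundant

Proper divisors of 102: sum = 1 + 2 + 3 + 6 + 17 + 34 + 51 = 114
Since 114 > 102, 102 is abundant.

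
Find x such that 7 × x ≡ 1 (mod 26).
15

gcd(7, 26) = 1, so the inverse exists.
Extended Euclidean algorithm on (26, 7):
26 = 3 × 7 + 5  ⟹  5 = (1)·26 + (-3)·7
7 = 1 × 5 + 2  ⟹  2 = (-1)·26 + (4)·7
5 = 2 × 2 + 1  ⟹  1 = (3)·26 + (-11)·7
So (-11)·7 ≡ 1 (mod 26), i.e. 7^(-1) ≡ -11 ≡ 15 (mod 26).
Check: 7 × 15 = 105 ≡ 1 (mod 26)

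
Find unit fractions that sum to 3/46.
1/16 + 1/368

Greedy algorithm:
3/46: ceiling(46/3) = 16, use 1/16
1/368: ceiling(368/1) = 368, use 1/368
Result: 3/46 = 1/16 + 1/368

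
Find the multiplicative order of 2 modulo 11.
10

11 is prime, so ord(2) divides φ(11) = 10.
Divisors of 10: 1, 2, 5, 10.
Repeated squaring: 2^1 ≡ 2, 2^2 ≡ 4, 2^4 ≡ 5, 2^8 ≡ 3 (mod 11).
Test 2^d mod 11 for each divisor d in increasing order:
2^1 ≡ 2
2^2 ≡ 4
2^5 = 2^4·2^1 ≡ 10
2^10 = 2^8·2^2 ≡ 1  ← first divisor giving 1
The order is 10.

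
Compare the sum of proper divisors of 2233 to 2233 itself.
deficient

Proper divisors of 2233: sum = 1 + 7 + 11 + 29 + 77 + 203 + 319 = 647
Since 647 < 2233, 2233 is deficient.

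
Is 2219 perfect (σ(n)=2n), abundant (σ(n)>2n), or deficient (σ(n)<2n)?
deficient

Proper divisors of 2219: sum = 1 + 7 + 317 = 325
Since 325 < 2219, 2219 is deficient.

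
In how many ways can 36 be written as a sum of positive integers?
17977

p(n) counts ways to write n as a sum of positive integers (order ignored).
Euler's pentagonal recurrence: p(k) = p(k-1) + p(k-2) - p(k-5) - p(k-7) + p(k-12) + p(k-15) - ... (offsets j(3j∓1)/2, signs ++--, p(0)=1, p(<0)=0).
DP table for k = 0..35: p(0)=1, p(1)=1, p(2)=2, p(3)=3, p(4)=5, p(5)=7, p(6)=11, p(7)=15, p(8)=22, p(9)=30, p(10)=42, p(11)=56, p(12)=77, p(13)=101, p(14)=135, p(15)=176, p(16)=231, p(17)=297, p(18)=385, p(19)=490, p(20)=627, p(21)=792, p(22)=1002, p(23)=1255, p(24)=1575, p(25)=1958, p(26)=2436, p(27)=3010, p(28)=3718, p(29)=4565, p(30)=5604, p(31)=6842, p(32)=8349, p(33)=10143, p(34)=12310, p(35)=14883.
Final step: p(36) = p(35) + p(34) - p(31) - p(29) + p(24) + p(21) - p(14) - p(10) + p(1)
= 14883 + 12310 - 6842 - 4565 + 1575 + 792 - 135 - 42 + 1
= 17977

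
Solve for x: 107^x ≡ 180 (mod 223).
149

Baby-step giant-step with step n = ⌈√223⌉ = 15.
Baby steps 107^j mod 223 (j:value) for j=0..14: 0:1, 1:107, 2:76, 3:104, 4:201, 5:99, 6:112, 7:165, 8:38, 9:52, 10:212, 11:161, 12:56, 13:194, 14:19.
Giant-step multiplier: 107^(-15) ≡ 107^(222-15) = 107^207 ≡ 163 (mod 223).
Giant steps γ_i = 180·163^i mod 223: γ_0=180, γ_1=127, γ_2=185, γ_3=50, γ_4=122, γ_5=39, γ_6=113, γ_7=133, γ_8=48, γ_9=19 (in table at j=14).
x = i·n + j = 9·15 + 14 = 149.
Check: 107^149 ≡ 180 (mod 223).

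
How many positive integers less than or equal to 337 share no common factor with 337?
336

337 = 337
φ(n) = n × ∏(1 - 1/p) for each prime p dividing n
φ(337) = 337 × (1 - 1/337) = 336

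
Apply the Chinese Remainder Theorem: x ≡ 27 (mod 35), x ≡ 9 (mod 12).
237

Using Chinese Remainder Theorem:
M = 35 × 12 = 420
M1 = 12, M2 = 35
y1 = 12^(-1) mod 35 = 3
y2 = 35^(-1) mod 12 = 11
x = (27×12×3 + 9×35×11) mod 420 = 237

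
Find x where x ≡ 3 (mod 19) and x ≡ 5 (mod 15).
155

Using Chinese Remainder Theorem:
M = 19 × 15 = 285
M1 = 15, M2 = 19
y1 = 15^(-1) mod 19 = 14
y2 = 19^(-1) mod 15 = 4
x = (3×15×14 + 5×19×4) mod 285 = 155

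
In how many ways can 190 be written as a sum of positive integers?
1667727404093

p(n) counts ways to write n as a sum of positive integers (order ignored).
Euler's pentagonal recurrence: p(k) = p(k-1) + p(k-2) - p(k-5) - p(k-7) + p(k-12) + p(k-15) - ... (offsets j(3j∓1)/2, signs ++--, p(0)=1, p(<0)=0).
DP table for k = 0..189: p(0)=1, p(1)=1, p(2)=2, p(3)=3, p(4)=5, p(5)=7, p(6)=11, p(7)=15, p(8)=22, p(9)=30, p(10)=42, p(11)=56, p(12)=77, p(13)=101, p(14)=135, p(15)=176, p(16)=231, p(17)=297, p(18)=385, p(19)=490, p(20)=627, p(21)=792, p(22)=1002, p(23)=1255, p(24)=1575, p(25)=1958, p(26)=2436, p(27)=3010, p(28)=3718, p(29)=4565, p(30)=5604, p(31)=6842, p(32)=8349, p(33)=10143, p(34)=12310, p(35)=14883, p(36)=17977, p(37)=21637, p(38)=26015, p(39)=31185, p(40)=37338, p(41)=44583, p(42)=53174, p(43)=63261, p(44)=75175, p(45)=89134, p(46)=105558, p(47)=124754, p(48)=147273, p(49)=173525, p(50)=204226, p(51)=239943, p(52)=281589, p(53)=329931, p(54)=386155, p(55)=451276, p(56)=526823, p(57)=614154, p(58)=715220, p(59)=831820, p(60)=966467, p(61)=1121505, p(62)=1300156, p(63)=1505499, p(64)=1741630, p(65)=2012558, p(66)=2323520, p(67)=2679689, p(68)=3087735, p(69)=3554345, p(70)=4087968, p(71)=4697205, p(72)=5392783, p(73)=6185689, p(74)=7089500, p(75)=8118264, p(76)=9289091, p(77)=10619863, p(78)=12132164, p(79)=13848650, p(80)=15796476, p(81)=18004327, p(82)=20506255, p(83)=23338469, p(84)=26543660, p(85)=30167357, p(86)=34262962, p(87)=38887673, p(88)=44108109, p(89)=49995925, p(90)=56634173, p(91)=64112359, p(92)=72533807, p(93)=82010177, p(94)=92669720, p(95)=104651419, p(96)=118114304, p(97)=133230930, p(98)=150198136, p(99)=169229875, p(100)=190569292, p(101)=214481126, p(102)=241265379, p(103)=271248950, p(104)=304801365, p(105)=342325709, p(106)=384276336, p(107)=431149389, p(108)=483502844, p(109)=541946240, p(110)=607163746, p(111)=679903203, p(112)=761002156, p(113)=851376628, p(114)=952050665, p(115)=1064144451, p(116)=1188908248, p(117)=1327710076, p(118)=1482074143, p(119)=1653668665, p(120)=1844349560, p(121)=2056148051, p(122)=2291320912, p(123)=2552338241, p(124)=2841940500, p(125)=3163127352, p(126)=3519222692, p(127)=3913864295, p(128)=4351078600, p(129)=4835271870, p(130)=5371315400, p(131)=5964539504, p(132)=6620830889, p(133)=7346629512, p(134)=8149040695, p(135)=9035836076, p(136)=10015581680, p(137)=11097645016, p(138)=12292341831, p(139)=13610949895, p(140)=15065878135, p(141)=16670689208, p(142)=18440293320, p(143)=20390982757, p(144)=22540654445, p(145)=24908858009, p(146)=27517052599, p(147)=30388671978, p(148)=33549419497, p(149)=37027355200, p(150)=40853235313, p(151)=45060624582, p(152)=49686288421, p(153)=54770336324, p(154)=60356673280, p(155)=66493182097, p(156)=73232243759, p(157)=80630964769, p(158)=88751778802, p(159)=97662728555, p(160)=107438159466, p(161)=118159068427, p(162)=129913904637, p(163)=142798995930, p(164)=156919475295, p(165)=172389800255, p(166)=189334822579, p(167)=207890420102, p(168)=228204732751, p(169)=250438925115, p(170)=274768617130, p(171)=301384802048, p(172)=330495499613, p(173)=362326859895, p(174)=397125074750, p(175)=435157697830, p(176)=476715857290, p(177)=522115831195, p(178)=571701605655, p(179)=625846753120, p(180)=684957390936, p(181)=749474411781, p(182)=819876908323, p(183)=896684817527, p(184)=980462880430, p(185)=1071823774337, p(186)=1171432692373, p(187)=1280011042268, p(188)=1398341745571, p(189)=1527273599625.
Final step: p(190) = p(189) + p(188) - p(185) - p(183) + p(178) + p(175) - p(168) - p(164) + p(155) + p(150) - p(139) - p(133) + p(120) + p(113) - p(98) - p(90) + p(73) + p(64) - p(45) - p(35) + p(14) + p(3)
= 1527273599625 + 1398341745571 - 1071823774337 - 896684817527 + 571701605655 + 435157697830 - 228204732751 - 156919475295 + 66493182097 + 40853235313 - 13610949895 - 7346629512 + 1844349560 + 851376628 - 150198136 - 56634173 + 6185689 + 1741630 - 89134 - 14883 + 135 + 3
= 1667727404093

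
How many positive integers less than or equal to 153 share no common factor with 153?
96

153 = 3^2 × 17
φ(n) = n × ∏(1 - 1/p) for each prime p dividing n
φ(153) = 153 × (1 - 1/3) × (1 - 1/17) = 96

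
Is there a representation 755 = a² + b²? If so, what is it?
Not possible

Factorization: 755 = 5 × 151
By Fermat: n is sum of two squares iff every prime p ≡ 3 (mod 4) appears to even power.
Prime(s) ≡ 3 (mod 4) with odd exponent: [(151, 1)]
Therefore 755 cannot be expressed as a² + b².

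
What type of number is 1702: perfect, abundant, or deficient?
deficient

Proper divisors of 1702: sum = 1 + 2 + 23 + 37 + 46 + 74 + 851 = 1034
Since 1034 < 1702, 1702 is deficient.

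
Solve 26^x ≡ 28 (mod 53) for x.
36

Baby-step giant-step with step n = ⌈√53⌉ = 8.
Baby steps 26^j mod 53 (j:value) for j=0..7: 0:1, 1:26, 2:40, 3:33, 4:10, 5:48, 6:29, 7:12.
Giant-step multiplier: 26^(-8) ≡ 26^(52-8) = 26^44 ≡ 44 (mod 53).
Giant steps γ_i = 28·44^i mod 53: γ_0=28, γ_1=13, γ_2=42, γ_3=46, γ_4=10 (in table at j=4).
x = i·n + j = 4·8 + 4 = 36.
Check: 26^36 ≡ 28 (mod 53).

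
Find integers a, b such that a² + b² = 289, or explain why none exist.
0² + 17² (a=0, b=17)

Factorization: 289 = 17^2
By Fermat: n is sum of two squares iff every prime p ≡ 3 (mod 4) appears to even power.
All primes ≡ 3 (mod 4) appear to even power.
Search a = 0, 1, 2, … for 289 - a² a perfect square: first hit at a = 0: 289 - 0 = 289 = 17².
289 = 0² + 17² = 0 + 289 ✓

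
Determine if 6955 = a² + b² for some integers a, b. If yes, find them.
Not possible

Factorization: 6955 = 5 × 13 × 107
By Fermat: n is sum of two squares iff every prime p ≡ 3 (mod 4) appears to even power.
Prime(s) ≡ 3 (mod 4) with odd exponent: [(107, 1)]
Therefore 6955 cannot be expressed as a² + b².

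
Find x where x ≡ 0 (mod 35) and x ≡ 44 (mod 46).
1470

Using Chinese Remainder Theorem:
M = 35 × 46 = 1610
M1 = 46, M2 = 35
y1 = 46^(-1) mod 35 = 16
y2 = 35^(-1) mod 46 = 25
x = (0×46×16 + 44×35×25) mod 1610 = 1470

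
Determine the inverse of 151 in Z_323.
246

gcd(151, 323) = 1, so the inverse exists.
Extended Euclidean algorithm on (323, 151):
323 = 2 × 151 + 21  ⟹  21 = (1)·323 + (-2)·151
151 = 7 × 21 + 4  ⟹  4 = (-7)·323 + (15)·151
21 = 5 × 4 + 1  ⟹  1 = (36)·323 + (-77)·151
So (-77)·151 ≡ 1 (mod 323), i.e. 151^(-1) ≡ -77 ≡ 246 (mod 323).
Check: 151 × 246 = 37146 ≡ 1 (mod 323)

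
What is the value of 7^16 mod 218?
81

Repeated squaring. Binary of 16 = 10000.
7^1 ≡ 7 (mod 218); 7^2 ≡ 49 (mod 218); 7^4 ≡ 3 (mod 218); 7^8 ≡ 9 (mod 218); 7^16 ≡ 81 (mod 218)
7^16 = 7^16 ≡ 81 (mod 218)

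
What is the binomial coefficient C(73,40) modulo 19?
18

Using Lucas' theorem:
Write n=73 and k=40 in base 19:
n in base 19: [3, 16]
k in base 19: [2, 2]
C(73,40) mod 19 = ∏ C(n_i, k_i) mod 19
Digit binomials (mod 19): C(3,2) = 3; C(16,2) = 120 ≡ 6
Product: 3 × 6 = 18 ≡ 18 (mod 19)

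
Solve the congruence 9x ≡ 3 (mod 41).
x ≡ 14 (mod 41)

gcd(9, 41) = 1, which divides 3, so solutions exist.
Find 9^(-1) mod 41 by the extended Euclidean algorithm:
41 = 4 × 9 + 5  ⟹  5 = (1)·41 + (-4)·9
9 = 1 × 5 + 4  ⟹  4 = (-1)·41 + (5)·9
5 = 1 × 4 + 1  ⟹  1 = (2)·41 + (-9)·9
So (-9)·9 ≡ 1 (mod 41), i.e. 9^(-1) ≡ -9 ≡ 32 (mod 41).
x ≡ 32 × 3 = 96 ≡ 14 (mod 41).
Check: 9 × 14 = 126 ≡ 3 (mod 41).
Unique solution: x ≡ 14 (mod 41)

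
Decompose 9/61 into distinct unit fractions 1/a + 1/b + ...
1/7 + 1/214 + 1/91378

Greedy algorithm:
9/61: ceiling(61/9) = 7, use 1/7
2/427: ceiling(427/2) = 214, use 1/214
1/91378: ceiling(91378/1) = 91378, use 1/91378
Result: 9/61 = 1/7 + 1/214 + 1/91378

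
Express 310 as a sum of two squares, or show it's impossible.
Not possible

Factorization: 310 = 2 × 5 × 31
By Fermat: n is sum of two squares iff every prime p ≡ 3 (mod 4) appears to even power.
Prime(s) ≡ 3 (mod 4) with odd exponent: [(31, 1)]
Therefore 310 cannot be expressed as a² + b².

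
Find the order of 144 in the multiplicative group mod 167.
83

167 is prime, so ord(144) divides φ(167) = 166.
Divisors of 166: 1, 2, 83, 166.
Repeated squaring: 144^1 ≡ 144, 144^2 ≡ 28, 144^4 ≡ 116, 144^8 ≡ 96, 144^16 ≡ 31, 144^32 ≡ 126, 144^64 ≡ 11, 144^128 ≡ 121 (mod 167).
Test 144^d mod 167 for each divisor d in increasing order:
144^1 ≡ 144
144^2 ≡ 28
144^83 = 144^64·144^16·144^2·144^1 ≡ 1  ← first divisor giving 1
The order is 83.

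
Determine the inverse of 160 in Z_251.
171

gcd(160, 251) = 1, so the inverse exists.
Extended Euclidean algorithm on (251, 160):
251 = 1 × 160 + 91  ⟹  91 = (1)·251 + (-1)·160
160 = 1 × 91 + 69  ⟹  69 = (-1)·251 + (2)·160
91 = 1 × 69 + 22  ⟹  22 = (2)·251 + (-3)·160
69 = 3 × 22 + 3  ⟹  3 = (-7)·251 + (11)·160
22 = 7 × 3 + 1  ⟹  1 = (51)·251 + (-80)·160
So (-80)·160 ≡ 1 (mod 251), i.e. 160^(-1) ≡ -80 ≡ 171 (mod 251).
Check: 160 × 171 = 27360 ≡ 1 (mod 251)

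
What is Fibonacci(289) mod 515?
389

Matrix identity: Q^n = [[F_(n+1), F_n], [F_n, F_(n-1)]] with Q = [[1,1],[1,0]].
n = 289 = 100100001₂. Square-and-multiply, entries mod 515:
Q^1 = [[1,1],[1,0]]
Q^2 = (Q^1)² = [[2,1],[1,1]]
Q^4 = (Q^2)² = [[5,3],[3,2]]
Q^9 = (Q^4)²·Q = [[55,34],[34,21]]
Q^18 = (Q^9)² = [[61,9],[9,52]]
Q^36 = (Q^18)² = [[197,502],[502,210]]
Q^72 = (Q^36)² = [[353,374],[374,494]]
Q^144 = (Q^72)² = [[290,53],[53,237]]
Q^289 = (Q^144)²·Q = [[510,389],[389,121]]
F_289 mod 515 = Q^289[0][1] = 389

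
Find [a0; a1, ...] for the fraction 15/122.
[0; 8, 7, 2]

Euclidean algorithm steps:
15 = 0 × 122 + 15
122 = 8 × 15 + 2
15 = 7 × 2 + 1
2 = 2 × 1 + 0
Continued fraction: [0; 8, 7, 2]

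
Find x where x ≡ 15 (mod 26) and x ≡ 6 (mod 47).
899

Using Chinese Remainder Theorem:
M = 26 × 47 = 1222
M1 = 47, M2 = 26
y1 = 47^(-1) mod 26 = 5
y2 = 26^(-1) mod 47 = 38
x = (15×47×5 + 6×26×38) mod 1222 = 899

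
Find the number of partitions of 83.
23338469

p(n) counts ways to write n as a sum of positive integers (order ignored).
Euler's pentagonal recurrence: p(k) = p(k-1) + p(k-2) - p(k-5) - p(k-7) + p(k-12) + p(k-15) - ... (offsets j(3j∓1)/2, signs ++--, p(0)=1, p(<0)=0).
DP table for k = 0..82: p(0)=1, p(1)=1, p(2)=2, p(3)=3, p(4)=5, p(5)=7, p(6)=11, p(7)=15, p(8)=22, p(9)=30, p(10)=42, p(11)=56, p(12)=77, p(13)=101, p(14)=135, p(15)=176, p(16)=231, p(17)=297, p(18)=385, p(19)=490, p(20)=627, p(21)=792, p(22)=1002, p(23)=1255, p(24)=1575, p(25)=1958, p(26)=2436, p(27)=3010, p(28)=3718, p(29)=4565, p(30)=5604, p(31)=6842, p(32)=8349, p(33)=10143, p(34)=12310, p(35)=14883, p(36)=17977, p(37)=21637, p(38)=26015, p(39)=31185, p(40)=37338, p(41)=44583, p(42)=53174, p(43)=63261, p(44)=75175, p(45)=89134, p(46)=105558, p(47)=124754, p(48)=147273, p(49)=173525, p(50)=204226, p(51)=239943, p(52)=281589, p(53)=329931, p(54)=386155, p(55)=451276, p(56)=526823, p(57)=614154, p(58)=715220, p(59)=831820, p(60)=966467, p(61)=1121505, p(62)=1300156, p(63)=1505499, p(64)=1741630, p(65)=2012558, p(66)=2323520, p(67)=2679689, p(68)=3087735, p(69)=3554345, p(70)=4087968, p(71)=4697205, p(72)=5392783, p(73)=6185689, p(74)=7089500, p(75)=8118264, p(76)=9289091, p(77)=10619863, p(78)=12132164, p(79)=13848650, p(80)=15796476, p(81)=18004327, p(82)=20506255.
Final step: p(83) = p(82) + p(81) - p(78) - p(76) + p(71) + p(68) - p(61) - p(57) + p(48) + p(43) - p(32) - p(26) + p(13) + p(6)
= 20506255 + 18004327 - 12132164 - 9289091 + 4697205 + 3087735 - 1121505 - 614154 + 147273 + 63261 - 8349 - 2436 + 101 + 11
= 23338469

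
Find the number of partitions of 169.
250438925115

p(n) counts ways to write n as a sum of positive integers (order ignored).
Euler's pentagonal recurrence: p(k) = p(k-1) + p(k-2) - p(k-5) - p(k-7) + p(k-12) + p(k-15) - ... (offsets j(3j∓1)/2, signs ++--, p(0)=1, p(<0)=0).
DP table for k = 0..168: p(0)=1, p(1)=1, p(2)=2, p(3)=3, p(4)=5, p(5)=7, p(6)=11, p(7)=15, p(8)=22, p(9)=30, p(10)=42, p(11)=56, p(12)=77, p(13)=101, p(14)=135, p(15)=176, p(16)=231, p(17)=297, p(18)=385, p(19)=490, p(20)=627, p(21)=792, p(22)=1002, p(23)=1255, p(24)=1575, p(25)=1958, p(26)=2436, p(27)=3010, p(28)=3718, p(29)=4565, p(30)=5604, p(31)=6842, p(32)=8349, p(33)=10143, p(34)=12310, p(35)=14883, p(36)=17977, p(37)=21637, p(38)=26015, p(39)=31185, p(40)=37338, p(41)=44583, p(42)=53174, p(43)=63261, p(44)=75175, p(45)=89134, p(46)=105558, p(47)=124754, p(48)=147273, p(49)=173525, p(50)=204226, p(51)=239943, p(52)=281589, p(53)=329931, p(54)=386155, p(55)=451276, p(56)=526823, p(57)=614154, p(58)=715220, p(59)=831820, p(60)=966467, p(61)=1121505, p(62)=1300156, p(63)=1505499, p(64)=1741630, p(65)=2012558, p(66)=2323520, p(67)=2679689, p(68)=3087735, p(69)=3554345, p(70)=4087968, p(71)=4697205, p(72)=5392783, p(73)=6185689, p(74)=7089500, p(75)=8118264, p(76)=9289091, p(77)=10619863, p(78)=12132164, p(79)=13848650, p(80)=15796476, p(81)=18004327, p(82)=20506255, p(83)=23338469, p(84)=26543660, p(85)=30167357, p(86)=34262962, p(87)=38887673, p(88)=44108109, p(89)=49995925, p(90)=56634173, p(91)=64112359, p(92)=72533807, p(93)=82010177, p(94)=92669720, p(95)=104651419, p(96)=118114304, p(97)=133230930, p(98)=150198136, p(99)=169229875, p(100)=190569292, p(101)=214481126, p(102)=241265379, p(103)=271248950, p(104)=304801365, p(105)=342325709, p(106)=384276336, p(107)=431149389, p(108)=483502844, p(109)=541946240, p(110)=607163746, p(111)=679903203, p(112)=761002156, p(113)=851376628, p(114)=952050665, p(115)=1064144451, p(116)=1188908248, p(117)=1327710076, p(118)=1482074143, p(119)=1653668665, p(120)=1844349560, p(121)=2056148051, p(122)=2291320912, p(123)=2552338241, p(124)=2841940500, p(125)=3163127352, p(126)=3519222692, p(127)=3913864295, p(128)=4351078600, p(129)=4835271870, p(130)=5371315400, p(131)=5964539504, p(132)=6620830889, p(133)=7346629512, p(134)=8149040695, p(135)=9035836076, p(136)=10015581680, p(137)=11097645016, p(138)=12292341831, p(139)=13610949895, p(140)=15065878135, p(141)=16670689208, p(142)=18440293320, p(143)=20390982757, p(144)=22540654445, p(145)=24908858009, p(146)=27517052599, p(147)=30388671978, p(148)=33549419497, p(149)=37027355200, p(150)=40853235313, p(151)=45060624582, p(152)=49686288421, p(153)=54770336324, p(154)=60356673280, p(155)=66493182097, p(156)=73232243759, p(157)=80630964769, p(158)=88751778802, p(159)=97662728555, p(160)=107438159466, p(161)=118159068427, p(162)=129913904637, p(163)=142798995930, p(164)=156919475295, p(165)=172389800255, p(166)=189334822579, p(167)=207890420102, p(168)=228204732751.
Final step: p(169) = p(168) + p(167) - p(164) - p(162) + p(157) + p(154) - p(147) - p(143) + p(134) + p(129) - p(118) - p(112) + p(99) + p(92) - p(77) - p(69) + p(52) + p(43) - p(24) - p(14)
= 228204732751 + 207890420102 - 156919475295 - 129913904637 + 80630964769 + 60356673280 - 30388671978 - 20390982757 + 8149040695 + 4835271870 - 1482074143 - 761002156 + 169229875 + 72533807 - 10619863 - 3554345 + 281589 + 63261 - 1575 - 135
= 250438925115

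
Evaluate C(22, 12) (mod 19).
0

Using Lucas' theorem:
Write n=22 and k=12 in base 19:
n in base 19: [1, 3]
k in base 19: [0, 12]
C(22,12) mod 19 = ∏ C(n_i, k_i) mod 19
Digit binomials (mod 19): C(1,0) = 1; C(3,12) = 0 (k_i > n_i)
Product: 1 × 0 = 0 ≡ 0 (mod 19)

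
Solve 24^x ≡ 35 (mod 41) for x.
17

Baby-step giant-step with step n = ⌈√41⌉ = 7.
Baby steps 24^j mod 41 (j:value) for j=0..6: 0:1, 1:24, 2:2, 3:7, 4:4, 5:14, 6:8.
Giant-step multiplier: 24^(-7) ≡ 24^(40-7) = 24^33 ≡ 22 (mod 41).
Giant steps γ_i = 35·22^i mod 41: γ_0=35, γ_1=32, γ_2=7 (in table at j=3).
x = i·n + j = 2·7 + 3 = 17.
Check: 24^17 ≡ 35 (mod 41).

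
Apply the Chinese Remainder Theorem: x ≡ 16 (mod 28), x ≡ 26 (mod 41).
436

Using Chinese Remainder Theorem:
M = 28 × 41 = 1148
M1 = 41, M2 = 28
y1 = 41^(-1) mod 28 = 13
y2 = 28^(-1) mod 41 = 22
x = (16×41×13 + 26×28×22) mod 1148 = 436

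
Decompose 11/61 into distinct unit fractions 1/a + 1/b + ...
1/6 + 1/74 + 1/6771

Greedy algorithm:
11/61: ceiling(61/11) = 6, use 1/6
5/366: ceiling(366/5) = 74, use 1/74
1/6771: ceiling(6771/1) = 6771, use 1/6771
Result: 11/61 = 1/6 + 1/74 + 1/6771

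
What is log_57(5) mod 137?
45

Baby-step giant-step with step n = ⌈√137⌉ = 12.
Baby steps 57^j mod 137 (j:value) for j=0..11: 0:1, 1:57, 2:98, 3:106, 4:14, 5:113, 6:2, 7:114, 8:59, 9:75, 10:28, 11:89.
Giant-step multiplier: 57^(-12) ≡ 57^(136-12) = 57^124 ≡ 103 (mod 137).
Giant steps γ_i = 5·103^i mod 137: γ_0=5, γ_1=104, γ_2=26, γ_3=75 (in table at j=9).
x = i·n + j = 3·12 + 9 = 45.
Check: 57^45 ≡ 5 (mod 137).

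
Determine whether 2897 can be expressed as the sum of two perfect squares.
31² + 44² (a=31, b=44)

Factorization: 2897 = 2897
By Fermat: n is sum of two squares iff every prime p ≡ 3 (mod 4) appears to even power.
All primes ≡ 3 (mod 4) appear to even power.
Search a = 0, 1, 2, … for 2897 - a² a perfect square: first hit at a = 31: 2897 - 961 = 1936 = 44².
2897 = 31² + 44² = 961 + 1936 ✓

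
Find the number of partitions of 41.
44583

p(n) counts ways to write n as a sum of positive integers (order ignored).
Euler's pentagonal recurrence: p(k) = p(k-1) + p(k-2) - p(k-5) - p(k-7) + p(k-12) + p(k-15) - ... (offsets j(3j∓1)/2, signs ++--, p(0)=1, p(<0)=0).
DP table for k = 0..40: p(0)=1, p(1)=1, p(2)=2, p(3)=3, p(4)=5, p(5)=7, p(6)=11, p(7)=15, p(8)=22, p(9)=30, p(10)=42, p(11)=56, p(12)=77, p(13)=101, p(14)=135, p(15)=176, p(16)=231, p(17)=297, p(18)=385, p(19)=490, p(20)=627, p(21)=792, p(22)=1002, p(23)=1255, p(24)=1575, p(25)=1958, p(26)=2436, p(27)=3010, p(28)=3718, p(29)=4565, p(30)=5604, p(31)=6842, p(32)=8349, p(33)=10143, p(34)=12310, p(35)=14883, p(36)=17977, p(37)=21637, p(38)=26015, p(39)=31185, p(40)=37338.
Final step: p(41) = p(40) + p(39) - p(36) - p(34) + p(29) + p(26) - p(19) - p(15) + p(6) + p(1)
= 37338 + 31185 - 17977 - 12310 + 4565 + 2436 - 490 - 176 + 11 + 1
= 44583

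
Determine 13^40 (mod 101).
36

Repeated squaring. Binary of 40 = 101000.
13^1 ≡ 13 (mod 101); 13^2 ≡ 68 (mod 101); 13^4 ≡ 79 (mod 101); 13^8 ≡ 80 (mod 101); 13^16 ≡ 37 (mod 101); 13^32 ≡ 56 (mod 101)
13^40 = 13^8 × 13^32 ≡ 36 (mod 101)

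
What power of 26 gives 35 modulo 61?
31

Baby-step giant-step with step n = ⌈√61⌉ = 8.
Baby steps 26^j mod 61 (j:value) for j=0..7: 0:1, 1:26, 2:5, 3:8, 4:25, 5:40, 6:3, 7:17.
Giant-step multiplier: 26^(-8) ≡ 26^(60-8) = 26^52 ≡ 57 (mod 61).
Giant steps γ_i = 35·57^i mod 61: γ_0=35, γ_1=43, γ_2=11, γ_3=17 (in table at j=7).
x = i·n + j = 3·8 + 7 = 31.
Check: 26^31 ≡ 35 (mod 61).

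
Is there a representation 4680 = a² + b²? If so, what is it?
18² + 66² (a=18, b=66)

Factorization: 4680 = 2^3 × 3^2 × 5 × 13
By Fermat: n is sum of two squares iff every prime p ≡ 3 (mod 4) appears to even power.
All primes ≡ 3 (mod 4) appear to even power.
Search a = 0, 1, 2, … for 4680 - a² a perfect square: first hit at a = 18: 4680 - 324 = 4356 = 66².
4680 = 18² + 66² = 324 + 4356 ✓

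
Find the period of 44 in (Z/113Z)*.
8

113 is prime, so ord(44) divides φ(113) = 112.
Divisors of 112: 1, 2, 4, 7, 8, 14, 16, 28, 56, 112.
Repeated squaring: 44^1 ≡ 44, 44^2 ≡ 15, 44^4 ≡ 112, 44^8 ≡ 1, 44^16 ≡ 1, 44^32 ≡ 1, 44^64 ≡ 1 (mod 113).
Test 44^d mod 113 for each divisor d in increasing order:
44^1 ≡ 44
44^2 ≡ 15
44^4 ≡ 112
44^7 = 44^4·44^2·44^1 ≡ 18
44^8 ≡ 1  ← first divisor giving 1
The order is 8.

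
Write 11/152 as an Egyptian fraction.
1/14 + 1/1064

Greedy algorithm:
11/152: ceiling(152/11) = 14, use 1/14
1/1064: ceiling(1064/1) = 1064, use 1/1064
Result: 11/152 = 1/14 + 1/1064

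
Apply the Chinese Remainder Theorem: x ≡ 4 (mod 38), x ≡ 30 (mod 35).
1220

Using Chinese Remainder Theorem:
M = 38 × 35 = 1330
M1 = 35, M2 = 38
y1 = 35^(-1) mod 38 = 25
y2 = 38^(-1) mod 35 = 12
x = (4×35×25 + 30×38×12) mod 1330 = 1220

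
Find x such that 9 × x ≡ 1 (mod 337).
75

gcd(9, 337) = 1, so the inverse exists.
Extended Euclidean algorithm on (337, 9):
337 = 37 × 9 + 4  ⟹  4 = (1)·337 + (-37)·9
9 = 2 × 4 + 1  ⟹  1 = (-2)·337 + (75)·9
So (75)·9 ≡ 1 (mod 337), i.e. 9^(-1) ≡ 75 (mod 337).
Check: 9 × 75 = 675 ≡ 1 (mod 337)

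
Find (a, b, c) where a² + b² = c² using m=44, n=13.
(1767, 1144, 2105)

Euclid's formula: a = m² - n², b = 2mn, c = m² + n²
m = 44, n = 13
a = 44² - 13² = 1936 - 169 = 1767
b = 2 × 44 × 13 = 1144
c = 44² + 13² = 1936 + 169 = 2105
Verification: 1767² + 1144² = 3122289 + 1308736 = 4431025 = 2105² ✓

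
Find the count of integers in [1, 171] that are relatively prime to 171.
108

171 = 3^2 × 19
φ(n) = n × ∏(1 - 1/p) for each prime p dividing n
φ(171) = 171 × (1 - 1/3) × (1 - 1/19) = 108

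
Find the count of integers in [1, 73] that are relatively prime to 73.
72

73 = 73
φ(n) = n × ∏(1 - 1/p) for each prime p dividing n
φ(73) = 73 × (1 - 1/73) = 72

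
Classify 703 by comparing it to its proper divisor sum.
deficient

Proper divisors of 703: sum = 1 + 19 + 37 = 57
Since 57 < 703, 703 is deficient.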